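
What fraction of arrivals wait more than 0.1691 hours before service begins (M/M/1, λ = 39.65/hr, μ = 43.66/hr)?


ρ = 39.65/43.66 = 0.9082
P(Wq > t) = ρ·e^{−(μ−λ)t} = 0.9082·e^{−0.6781}
= 0.9082·0.507585 = 0.460965

Final: 0.460965


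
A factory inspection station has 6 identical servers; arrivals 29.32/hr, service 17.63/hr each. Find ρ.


ρ = λ/(cμ) = 29.32/(6·17.63) = 29.32/105.78 = 0.2772

Final: 0.2772


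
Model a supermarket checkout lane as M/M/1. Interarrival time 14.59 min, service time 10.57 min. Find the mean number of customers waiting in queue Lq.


λ = 60/14.59 = 4.1124 /hr
μ = 60/10.57 = 5.6764 /hr
ρ = λ/μ = 4.1124/5.6764 = 0.7245
Lq = ρ²/(1−ρ) = 0.5249/0.2755 = 1.9049

Final: 1.9049


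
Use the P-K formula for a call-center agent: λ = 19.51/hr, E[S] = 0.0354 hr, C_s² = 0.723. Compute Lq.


ρ = λ·E[S] = 19.51·0.0354 = 0.6907
Lq = ρ²(1+C_s²)/(2(1−ρ)) = 0.4770·(1+0.723)/(2·0.3093)
= 0.4770·1.7230/0.6187 = 1.32841

Final: 1.32841


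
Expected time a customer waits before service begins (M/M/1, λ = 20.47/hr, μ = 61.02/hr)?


ρ = 20.47/61.02 = 0.3355
Wq = ρ/(μ−λ) = 0.3355/(61.02 − 20.47) = 0.3355/40.55 = 0.008273 hr

Final: 0.008273 hr


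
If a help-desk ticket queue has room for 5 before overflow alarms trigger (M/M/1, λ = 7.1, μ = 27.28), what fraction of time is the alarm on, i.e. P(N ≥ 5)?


ρ = 7.1/27.28 = 0.2603
P(N ≥ n) = ρ^n = 0.2603^5 = 0.001194

Final: 0.001194


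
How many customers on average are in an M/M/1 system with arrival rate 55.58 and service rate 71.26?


ρ = λ/μ = 55.58/71.26 = 0.7800
L = ρ/(1−ρ) = 0.7800/(1 − 0.7800) = 0.7800/0.2200 = 3.5446

Final: 3.5446


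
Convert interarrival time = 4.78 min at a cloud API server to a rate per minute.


λ = 1/(interarrival time) in consistent units.
1 minute = 1 min, so λ = 1/4.78 = 0.2092 per minute

Final: 0.2092 /min


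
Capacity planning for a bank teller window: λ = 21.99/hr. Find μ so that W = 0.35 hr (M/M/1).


W = 1/(μ−λ) ⇒ μ − λ = 1/W = 1/0.35 = 2.8571
μ = λ + 1/W = 21.99 + 2.8571 = 24.8471 per hr

Final: 24.8471 /hr


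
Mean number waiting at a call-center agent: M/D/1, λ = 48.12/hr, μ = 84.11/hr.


ρ = 48.12/84.11 = 0.5721
M/D/1: Lq = ρ²/(2(1−ρ)) = 0.3273/(2·0.4279) = 0.38247

Final: 0.38247


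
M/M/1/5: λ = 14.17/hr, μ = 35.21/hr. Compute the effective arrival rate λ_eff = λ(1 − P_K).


ρ = 0.4024; P_K = (1−ρ)ρ^5/(1−ρ^6) = 0.006335
λ_eff = λ(1 − P_K) = 14.17·(1 − 0.006335) = 14.17·0.993665 = 14.0802 /hr

Final: 14.0802 /hr


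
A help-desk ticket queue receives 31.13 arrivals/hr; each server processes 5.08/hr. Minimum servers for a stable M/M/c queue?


Stability requires cμ > λ ⇔ c > λ/μ.
λ/μ = 31.13/5.08 = 6.1280
Minimum integer c = ⌊6.1280⌋ + 1 = 7
Check: 7·5.08 = 35.56 > 31.13, while 6·5.08 = 30.48 ≤ 31.13

Final: 7 servers


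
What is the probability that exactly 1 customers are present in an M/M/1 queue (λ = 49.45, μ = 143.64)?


ρ = 49.45/143.64 = 0.3443
P_n = (1−ρ)·ρ^n = (1 − 0.3443)·0.3443^1 = 0.6557·0.344263 = 0.225746

Final: 0.225746


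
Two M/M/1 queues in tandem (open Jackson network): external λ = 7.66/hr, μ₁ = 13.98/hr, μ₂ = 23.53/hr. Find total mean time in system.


Each node sees arrival rate λ = 7.66/hr (tandem ⇒ throughput preserved).
W₁ = 1/(μ₁−λ) = 1/(13.98−7.66) = 0.15823 hr
W₂ = 1/(μ₂−λ) = 1/(23.53−7.66) = 0.06301 hr
W_total = W₁ + W₂ = 0.15823 + 0.06301 = 0.22124 hr

Final: 0.22124 hr


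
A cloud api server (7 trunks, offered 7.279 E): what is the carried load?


B(7,7.279) = 0.265961 (Erlang-B)
Carried load = a(1 − B) = 7.279·(1 − 0.265961) = 7.279·0.734039 = 5.3431 E

Final: 5.3431 Erlangs


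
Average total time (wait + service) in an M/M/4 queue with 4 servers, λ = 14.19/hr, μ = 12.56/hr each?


a = 1.1298; ρ = 0.2824; P₀ = 0.322277
Lq = P₀·a^c·ρ/(c!(1−ρ)²) = 0.01200
Wq = Lq/λ = 0.01200/14.19 = 0.0008457 hr
W = Wq + 1/μ = 0.0008457 + 0.07962 = 0.08046 hr

Final: 0.08046 hr


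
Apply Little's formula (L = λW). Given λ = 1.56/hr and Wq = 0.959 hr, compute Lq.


Lq = λWq = 1.56·0.959 = 1.4960

Final: 1.4960


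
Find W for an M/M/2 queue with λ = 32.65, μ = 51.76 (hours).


a = 0.6308; ρ = 0.3154; P₀ = 0.520452
Lq = P₀·a^c·ρ/(c!(1−ρ)²) = 0.06968
Wq = Lq/λ = 0.06968/32.65 = 0.002134 hr
W = Wq + 1/μ = 0.002134 + 0.01932 = 0.02145 hr

Final: 0.02145 hr


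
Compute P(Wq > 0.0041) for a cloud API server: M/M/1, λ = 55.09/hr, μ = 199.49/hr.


ρ = 55.09/199.49 = 0.2762
P(Wq > t) = ρ·e^{−(μ−λ)t} = 0.2762·e^{−0.5920}
= 0.2762·0.553198 = 0.152768

Final: 0.152768


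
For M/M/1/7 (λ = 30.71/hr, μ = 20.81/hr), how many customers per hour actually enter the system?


ρ = 1.4757; P_K = (1−ρ)ρ^7/(1−ρ^8) = 0.337369
λ_eff = λ(1 − P_K) = 30.71·(1 − 0.337369) = 30.71·0.662631 = 20.3494 /hr

Final: 20.3494 /hr


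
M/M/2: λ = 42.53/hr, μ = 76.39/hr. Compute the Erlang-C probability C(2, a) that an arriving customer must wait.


a = λ/μ = 0.5567; ρ = a/2 = 0.2784
P₀ = 0.564487 (from M/M/c formula)
C(c,a) = [a^c/(c!(1−ρ))]·P₀ = [0.30997/(2·0.7216)]·0.564487
= 0.21477·0.564487 = 0.121235

Final: 0.121235


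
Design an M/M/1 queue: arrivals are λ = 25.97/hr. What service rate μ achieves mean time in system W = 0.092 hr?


W = 1/(μ−λ) ⇒ μ − λ = 1/W = 1/0.092 = 10.8696
μ = λ + 1/W = 25.97 + 10.8696 = 36.8396 per hr

Final: 36.8396 /hr


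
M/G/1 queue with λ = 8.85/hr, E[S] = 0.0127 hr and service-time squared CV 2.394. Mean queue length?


ρ = λ·E[S] = 8.85·0.0127 = 0.1124
Lq = ρ²(1+C_s²)/(2(1−ρ)) = 0.01263·(1+2.394)/(2·0.8876)
= 0.01263·3.3940/1.7752 = 0.02415

Final: 0.02415


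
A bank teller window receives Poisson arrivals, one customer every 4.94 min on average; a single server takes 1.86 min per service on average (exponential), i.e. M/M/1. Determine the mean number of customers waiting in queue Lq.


λ = 60/4.94 = 12.1457 /hr
μ = 60/1.86 = 32.2581 /hr
ρ = λ/μ = 12.1457/32.2581 = 0.3765
Lq = ρ²/(1−ρ) = 0.1418/0.6235 = 0.2274

Final: 0.2274


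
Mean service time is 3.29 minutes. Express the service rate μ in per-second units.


μ = 1/(service time) in consistent units.
1 second = 0.0166667 min, so μ = 0.0166667/3.29 = 0.005066 per second

Final: 0.005066 /sec


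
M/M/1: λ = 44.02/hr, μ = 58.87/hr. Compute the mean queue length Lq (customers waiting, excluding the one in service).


ρ = 44.02/58.87 = 0.7477
Lq = ρ²/(1−ρ) = 0.5591/0.2523 = 2.2166

Final: 2.2166


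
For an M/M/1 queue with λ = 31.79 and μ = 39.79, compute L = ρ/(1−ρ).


ρ = λ/μ = 31.79/39.79 = 0.7989
L = ρ/(1−ρ) = 0.7989/(1 − 0.7989) = 0.7989/0.2011 = 3.9738

Final: 3.9738


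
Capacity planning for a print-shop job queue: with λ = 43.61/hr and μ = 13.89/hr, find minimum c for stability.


Stability requires cμ > λ ⇔ c > λ/μ.
λ/μ = 43.61/13.89 = 3.1397
Minimum integer c = ⌊3.1397⌋ + 1 = 4
Check: 4·13.89 = 55.56 > 43.61, while 3·13.89 = 41.67 ≤ 43.61

Final: 4 servers


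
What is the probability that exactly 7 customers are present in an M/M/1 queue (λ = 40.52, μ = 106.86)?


ρ = 40.52/106.86 = 0.3792
P_n = (1−ρ)·ρ^n = (1 − 0.3792)·0.3792^7 = 0.6208·0.001127 = 0.0006997

Final: 0.0006997


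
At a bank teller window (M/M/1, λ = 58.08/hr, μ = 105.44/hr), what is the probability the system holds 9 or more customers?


ρ = 58.08/105.44 = 0.5508
P(N ≥ n) = ρ^n = 0.5508^9 = 0.004669

Final: 0.004669


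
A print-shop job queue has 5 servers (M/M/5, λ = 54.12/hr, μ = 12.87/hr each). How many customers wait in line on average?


a = λ/μ = 4.2051; ρ = a/5 = 0.8410
P₀ = 0.009225
Lq = P₀·a^c·ρ / (c!·(1−ρ)²) = 0.009225·1314.91054·0.8410/(120·0.02527)
= 3.36402

Final: 3.36402


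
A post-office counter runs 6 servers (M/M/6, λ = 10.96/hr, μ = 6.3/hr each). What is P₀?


a = λ/μ = 10.96/6.3 = 1.7397; ρ = a/c = 0.2899
Σ_{k=0}^{5} a^k/k! (terms k=0..5) = 1.00000 + 1.73968 + 1.51325 + 0.87752 + 0.38165 + 0.13279 = 5.64490
Tail: a^6/(6!(1−ρ)) = 27.72171/(720·0.7101) = 0.05422
P₀ = 1/(5.64490 + 0.05422) = 1/5.69912 = 0.175466

Final: 0.175466


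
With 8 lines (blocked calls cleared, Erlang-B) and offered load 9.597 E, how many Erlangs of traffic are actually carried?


B(8,9.597) = 0.319073 (Erlang-B)
Carried load = a(1 − B) = 9.597·(1 − 0.319073) = 9.597·0.680927 = 6.5349 E

Final: 6.5349 Erlangs


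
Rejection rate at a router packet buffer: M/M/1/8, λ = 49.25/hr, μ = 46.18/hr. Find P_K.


ρ = λ/μ = 49.25/46.18 = 1.0665
P_K = (1−ρ)ρ^K/(1−ρ^(K+1)) = (-0.06648·1.673472)/(1 − 1.784723)
= -0.111251/-0.784723 = 0.141771

Final: 0.141771


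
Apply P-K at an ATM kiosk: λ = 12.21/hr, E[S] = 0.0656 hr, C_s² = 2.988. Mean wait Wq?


ρ = λ·E[S] = 12.21·0.0656 = 0.8010
E[S²] = E[S]²(1+C_s²) = 0.0656²·(1+2.988) = 0.017162
Wq = λ·E[S²]/(2(1−ρ)) = 12.21·0.017162/(2·0.1990) = 0.52643 hr

Final: 0.52643 hr


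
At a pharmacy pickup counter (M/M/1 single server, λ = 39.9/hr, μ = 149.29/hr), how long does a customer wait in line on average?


ρ = 39.9/149.29 = 0.2673
Wq = ρ/(μ−λ) = 0.2673/(149.29 − 39.9) = 0.2673/109.39 = 0.002443 hr

Final: 0.002443 hr


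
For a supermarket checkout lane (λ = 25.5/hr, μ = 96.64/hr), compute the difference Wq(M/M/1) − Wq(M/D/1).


ρ = 25.5/96.64 = 0.2639
Wq(M/M/1) = ρ/(μ−λ) = 0.2639/71.14 = 0.003709 hr
Wq(M/D/1) = ρ/(2(μ−λ)) = 0.001855 hr
Savings = 0.003709 − 0.001855 = 0.001855 hr

Final: 0.001855 hr


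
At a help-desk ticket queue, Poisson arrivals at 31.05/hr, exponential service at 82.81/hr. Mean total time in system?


W = 1/(μ−λ) = 1/(82.81 − 31.05) = 1/51.76 = 0.01932 hr

Final: 0.01932 hr


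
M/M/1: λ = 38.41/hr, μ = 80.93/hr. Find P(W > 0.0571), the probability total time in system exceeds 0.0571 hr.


W ~ Exponential(μ−λ) for M/M/1.
μ − λ = 80.93 − 38.41 = 42.5200
P(W > t) = e^{−(μ−λ)t} = e^{−2.4279} = 0.088223

Final: 0.088223


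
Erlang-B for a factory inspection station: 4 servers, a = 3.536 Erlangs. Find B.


B(c,a) = (a^c/c!) / Σ_{k=0}^{c} a^k/k!
a^4/4! = 6.513850
Σ terms (k=0..4): 1.00000 + 3.53600 + 6.25165 + 7.36861 + 6.51385 = 24.670108
B = 6.513850/24.670108 = 0.264038

Final: 0.264038


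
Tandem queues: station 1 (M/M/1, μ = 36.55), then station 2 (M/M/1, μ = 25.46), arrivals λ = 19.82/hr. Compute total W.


Each node sees arrival rate λ = 19.82/hr (tandem ⇒ throughput preserved).
W₁ = 1/(μ₁−λ) = 1/(36.55−19.82) = 0.05977 hr
W₂ = 1/(μ₂−λ) = 1/(25.46−19.82) = 0.17730 hr
W_total = W₁ + W₂ = 0.05977 + 0.17730 = 0.23708 hr

Final: 0.23708 hr


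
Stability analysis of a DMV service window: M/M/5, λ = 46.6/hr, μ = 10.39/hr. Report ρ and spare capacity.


Total capacity cμ = 5·10.39 = 51.95/hr
ρ = λ/(cμ) = 46.6/51.95 = 0.8970
Stable ⇔ ρ < 1: YES
Spare capacity = cμ − λ = 51.95 − 46.6 = 5.35/hr

Final: ρ = 0.8970; stable; margin = 5.35/hr


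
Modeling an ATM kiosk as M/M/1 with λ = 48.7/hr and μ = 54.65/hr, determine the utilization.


ρ = λ/μ = 48.7/54.65 = 0.8911

Final: 0.8911


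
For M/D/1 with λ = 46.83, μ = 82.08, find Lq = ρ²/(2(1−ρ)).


ρ = 46.83/82.08 = 0.5705
M/D/1: Lq = ρ²/(2(1−ρ)) = 0.3255/(2·0.4295) = 0.37898

Final: 0.37898


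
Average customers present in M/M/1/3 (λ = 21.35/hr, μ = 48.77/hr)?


ρ = 21.35/48.77 = 0.4378
L = ρ[1 − (K+1)ρ^K + Kρ^(K+1)] / [(1−ρ)(1−ρ^(K+1))]
Numerator: 0.4378·(1 − 4·0.083895 + 3·0.036727) = 0.339096
Denominator: (0.5622)·(0.963273) = 0.541582
L = 0.339096/0.541582 = 0.6261

Final: 0.6261


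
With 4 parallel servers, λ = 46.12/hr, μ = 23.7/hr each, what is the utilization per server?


ρ = λ/(cμ) = 46.12/(4·23.7) = 46.12/94.80 = 0.4865

Final: 0.4865


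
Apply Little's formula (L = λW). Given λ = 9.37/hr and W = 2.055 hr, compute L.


L = λW = 9.37·2.055 = 19.2553

Final: 19.2553


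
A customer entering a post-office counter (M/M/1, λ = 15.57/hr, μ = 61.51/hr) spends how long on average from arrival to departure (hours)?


W = 1/(μ−λ) = 1/(61.51 − 15.57) = 1/45.94 = 0.02177 hr

Final: 0.02177 hr


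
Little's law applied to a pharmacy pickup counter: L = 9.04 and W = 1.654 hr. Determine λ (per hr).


λ = L/W = 9.04/1.654 = 5.4655 /hr

Final: 5.4655 /hr


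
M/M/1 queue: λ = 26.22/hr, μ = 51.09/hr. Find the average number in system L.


ρ = λ/μ = 26.22/51.09 = 0.5132
L = ρ/(1−ρ) = 0.5132/(1 − 0.5132) = 0.5132/0.4868 = 1.0543

Final: 1.0543


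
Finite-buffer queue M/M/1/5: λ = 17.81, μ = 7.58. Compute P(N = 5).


ρ = λ/μ = 17.81/7.58 = 2.3496
P_K = (1−ρ)ρ^K/(1−ρ^(K+1)) = (-1.3496·71.609983)/(1 − 168.255118)
= -96.645135/-167.255118 = 0.577831

Final: 0.577831


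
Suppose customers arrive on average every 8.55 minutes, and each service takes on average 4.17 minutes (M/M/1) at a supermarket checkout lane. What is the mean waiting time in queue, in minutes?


λ = 60/8.55 = 7.0175 /hr
μ = 60/4.17 = 14.3885 /hr
ρ = λ/μ = 7.0175/14.3885 = 0.4877
Wq = ρ/(μ−λ) = 0.4877/(14.3885−7.0175) = 0.06617 hr
In minutes: 0.06617·60 = 3.970 min

Final: 3.970 min


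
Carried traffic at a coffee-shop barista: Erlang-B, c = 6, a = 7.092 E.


B(6,7.092) = 0.337041 (Erlang-B)
Carried load = a(1 − B) = 7.092·(1 − 0.337041) = 7.092·0.662959 = 4.7017 E

Final: 4.7017 Erlangs


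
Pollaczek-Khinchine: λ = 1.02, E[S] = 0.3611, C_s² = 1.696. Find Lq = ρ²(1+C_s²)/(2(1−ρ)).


ρ = λ·E[S] = 1.02·0.3611 = 0.3683
Lq = ρ²(1+C_s²)/(2(1−ρ)) = 0.1357·(1+1.696)/(2·0.6317)
= 0.1357·2.6960/1.2634 = 0.28950

Final: 0.28950


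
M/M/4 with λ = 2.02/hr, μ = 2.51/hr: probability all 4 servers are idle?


a = λ/μ = 2.02/2.51 = 0.8048; ρ = a/c = 0.2012
Σ_{k=0}^{3} a^k/k! (terms k=0..3) = 1.00000 + 0.80478 + 0.32384 + 0.08687 = 2.21549
Tail: a^4/(4!(1−ρ)) = 0.41948/(24·0.7988) = 0.02188
P₀ = 1/(2.21549 + 0.02188) = 1/2.23737 = 0.446953

Final: 0.446953


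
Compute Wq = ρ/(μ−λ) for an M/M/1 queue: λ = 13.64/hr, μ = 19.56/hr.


ρ = 13.64/19.56 = 0.6973
Wq = ρ/(μ−λ) = 0.6973/(19.56 − 13.64) = 0.6973/5.92 = 0.1178 hr

Final: 0.1178 hr


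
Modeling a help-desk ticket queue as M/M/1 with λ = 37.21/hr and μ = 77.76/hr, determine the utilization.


ρ = λ/μ = 37.21/77.76 = 0.4785

Final: 0.4785


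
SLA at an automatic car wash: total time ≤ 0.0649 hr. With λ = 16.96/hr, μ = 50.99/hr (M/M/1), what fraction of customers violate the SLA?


W ~ Exponential(μ−λ) for M/M/1.
μ − λ = 50.99 − 16.96 = 34.0300
P(W > t) = e^{−(μ−λ)t} = e^{−2.2085} = 0.109860

Final: 0.109860


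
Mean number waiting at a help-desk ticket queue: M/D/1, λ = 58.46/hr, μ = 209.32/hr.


ρ = 58.46/209.32 = 0.2793
M/D/1: Lq = ρ²/(2(1−ρ)) = 0.07800/(2·0.7207) = 0.05411

Final: 0.05411


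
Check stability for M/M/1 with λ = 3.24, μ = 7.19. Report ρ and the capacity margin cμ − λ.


Total capacity cμ = 1·7.19 = 7.19/hr
ρ = λ/(cμ) = 3.24/7.19 = 0.4506
Stable ⇔ ρ < 1: YES
Spare capacity = cμ − λ = 7.19 − 3.24 = 3.95/hr

Final: ρ = 0.4506; stable; margin = 3.95/hr


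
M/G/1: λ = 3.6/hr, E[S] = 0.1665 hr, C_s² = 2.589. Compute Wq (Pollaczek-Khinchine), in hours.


ρ = λ·E[S] = 3.6·0.1665 = 0.5994
E[S²] = E[S]²(1+C_s²) = 0.1665²·(1+2.589) = 0.099495
Wq = λ·E[S²]/(2(1−ρ)) = 3.6·0.099495/(2·0.4006) = 0.44706 hr

Final: 0.44706 hr


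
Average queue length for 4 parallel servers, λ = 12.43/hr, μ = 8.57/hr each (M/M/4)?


a = λ/μ = 1.4504; ρ = a/4 = 0.3626
P₀ = 0.232554
Lq = P₀·a^c·ρ / (c!·(1−ρ)²) = 0.232554·4.42549·0.3626/(24·0.40628)
= 0.03827

Final: 0.03827


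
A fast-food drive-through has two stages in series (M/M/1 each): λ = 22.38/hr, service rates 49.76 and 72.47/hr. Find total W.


Each node sees arrival rate λ = 22.38/hr (tandem ⇒ throughput preserved).
W₁ = 1/(μ₁−λ) = 1/(49.76−22.38) = 0.03652 hr
W₂ = 1/(μ₂−λ) = 1/(72.47−22.38) = 0.01996 hr
W_total = W₁ + W₂ = 0.03652 + 0.01996 = 0.05649 hr

Final: 0.05649 hr


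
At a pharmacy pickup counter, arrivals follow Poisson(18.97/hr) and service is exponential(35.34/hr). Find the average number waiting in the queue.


ρ = 18.97/35.34 = 0.5368
Lq = ρ²/(1−ρ) = 0.2881/0.4632 = 0.6220

Final: 0.6220


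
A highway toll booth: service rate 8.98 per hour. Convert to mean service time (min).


Mean service time = 1/μ = 1/8.98 hour = 0.11136 hour
In minutes: 0.11136 × 60 = 6.6815 min

Final: 6.6815 min


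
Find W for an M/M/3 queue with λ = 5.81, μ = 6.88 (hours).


a = 0.8445; ρ = 0.2815; P₀ = 0.427215
Lq = P₀·a^c·ρ/(c!(1−ρ)²) = 0.02338
Wq = Lq/λ = 0.02338/5.81 = 0.004024 hr
W = Wq + 1/μ = 0.004024 + 0.14535 = 0.14937 hr

Final: 0.14937 hr


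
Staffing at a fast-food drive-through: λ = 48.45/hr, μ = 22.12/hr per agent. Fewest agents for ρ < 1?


Stability requires cμ > λ ⇔ c > λ/μ.
λ/μ = 48.45/22.12 = 2.1903
Minimum integer c = ⌊2.1903⌋ + 1 = 3
Check: 3·22.12 = 66.36 > 48.45, while 2·22.12 = 44.24 ≤ 48.45

Final: 3 servers


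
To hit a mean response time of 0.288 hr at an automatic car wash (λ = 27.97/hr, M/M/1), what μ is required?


W = 1/(μ−λ) ⇒ μ − λ = 1/W = 1/0.288 = 3.4722
μ = λ + 1/W = 27.97 + 3.4722 = 31.4422 per hr

Final: 31.4422 /hr


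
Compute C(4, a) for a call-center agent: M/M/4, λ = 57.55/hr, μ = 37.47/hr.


a = λ/μ = 1.5359; ρ = a/4 = 0.3840
P₀ = 0.212964 (from M/M/c formula)
C(c,a) = [a^c/(c!(1−ρ))]·P₀ = [5.56476/(24·0.6160)]·0.212964
= 0.37639·0.212964 = 0.080157

Final: 0.080157


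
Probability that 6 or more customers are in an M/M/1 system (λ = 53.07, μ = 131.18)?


ρ = 53.07/131.18 = 0.4046
P(N ≥ n) = ρ^n = 0.4046^6 = 0.004384

Final: 0.004384


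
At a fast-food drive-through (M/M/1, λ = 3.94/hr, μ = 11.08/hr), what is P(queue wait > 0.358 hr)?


ρ = 3.94/11.08 = 0.3556
P(Wq > t) = ρ·e^{−(μ−λ)t} = 0.3556·e^{−2.5561}
= 0.3556·0.077605 = 0.027596

Final: 0.027596


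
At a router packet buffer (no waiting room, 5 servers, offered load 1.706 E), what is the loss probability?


B(c,a) = (a^c/c!) / Σ_{k=0}^{c} a^k/k!
a^5/5! = 0.120424
Σ terms (k=0..5): 1.00000 + 1.70600 + 1.45522 + 0.82753 + 0.35294 + 0.12042 = 5.462119
B = 0.120424/5.462119 = 0.022047

Final: 0.022047


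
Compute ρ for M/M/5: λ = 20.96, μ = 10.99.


ρ = λ/(cμ) = 20.96/(5·10.99) = 20.96/54.95 = 0.3814

Final: 0.3814


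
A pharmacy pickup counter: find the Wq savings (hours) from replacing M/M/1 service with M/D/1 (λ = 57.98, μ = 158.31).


ρ = 57.98/158.31 = 0.3662
Wq(M/M/1) = ρ/(μ−λ) = 0.3662/100.33 = 0.003650 hr
Wq(M/D/1) = ρ/(2(μ−λ)) = 0.001825 hr
Savings = 0.003650 − 0.001825 = 0.001825 hr

Final: 0.001825 hr


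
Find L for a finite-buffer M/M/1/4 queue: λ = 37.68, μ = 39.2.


ρ = 37.68/39.2 = 0.9612
L = ρ[1 − (K+1)ρ^K + Kρ^(K+1)] / [(1−ρ)(1−ρ^(K+1))]
Numerator: 0.9612·(1 − 5·0.853688 + 4·0.820586) = 0.013364
Denominator: (0.03878)·(0.179414) = 0.006957
L = 0.013364/0.006957 = 1.9210

Final: 1.9210


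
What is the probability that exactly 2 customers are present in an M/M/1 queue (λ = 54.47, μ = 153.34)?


ρ = 54.47/153.34 = 0.3552
P_n = (1−ρ)·ρ^n = (1 − 0.3552)·0.3552^2 = 0.6448·0.126184 = 0.081360

Final: 0.081360


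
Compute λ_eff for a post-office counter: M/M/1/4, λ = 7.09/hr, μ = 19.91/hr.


ρ = 0.3561; P_K = (1−ρ)ρ^4/(1−ρ^5) = 0.010414
λ_eff = λ(1 − P_K) = 7.09·(1 − 0.010414) = 7.09·0.989586 = 7.0162 /hr

Final: 7.0162 /hr


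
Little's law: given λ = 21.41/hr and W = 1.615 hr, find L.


L = λW = 21.41·1.615 = 34.5772

Final: 34.5772


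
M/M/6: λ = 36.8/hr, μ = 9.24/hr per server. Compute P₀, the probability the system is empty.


a = λ/μ = 36.8/9.24 = 3.9827; ρ = a/c = 0.6638
Σ_{k=0}^{5} a^k/k! (terms k=0..5) = 1.00000 + 3.98268 + 7.93089 + 10.52874 + 10.48316 + 8.35022 = 42.27569
Tail: a^6/(6!(1−ρ)) = 3990.75517/(720·0.3362) = 16.48542
P₀ = 1/(42.27569 + 16.48542) = 1/58.76110 = 0.017018

Final: 0.017018


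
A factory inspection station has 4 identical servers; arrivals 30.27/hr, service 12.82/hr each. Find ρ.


ρ = λ/(cμ) = 30.27/(4·12.82) = 30.27/51.28 = 0.5903

Final: 0.5903


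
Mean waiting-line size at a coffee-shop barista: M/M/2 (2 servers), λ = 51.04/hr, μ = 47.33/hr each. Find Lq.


a = λ/μ = 1.0784; ρ = a/2 = 0.5392
P₀ = 0.299382
Lq = P₀·a^c·ρ / (c!·(1−ρ)²) = 0.299382·1.16292·0.5392/(2·0.21234)
= 0.44203

Final: 0.44203


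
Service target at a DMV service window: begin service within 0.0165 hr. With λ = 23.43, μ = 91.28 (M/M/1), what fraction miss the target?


ρ = 23.43/91.28 = 0.2567
P(Wq > t) = ρ·e^{−(μ−λ)t} = 0.2567·e^{−1.1195}
= 0.2567·0.326435 = 0.083790

Final: 0.083790


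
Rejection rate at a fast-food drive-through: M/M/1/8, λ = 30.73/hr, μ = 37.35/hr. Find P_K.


ρ = λ/μ = 30.73/37.35 = 0.8228
P_K = (1−ρ)ρ^K/(1−ρ^(K+1)) = (0.1772·0.209979)/(1 − 0.172762)
= 0.037217/0.827238 = 0.044990

Final: 0.044990


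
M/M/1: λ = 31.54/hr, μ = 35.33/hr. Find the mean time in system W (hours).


W = 1/(μ−λ) = 1/(35.33 − 31.54) = 1/3.79 = 0.2639 hr

Final: 0.2639 hr


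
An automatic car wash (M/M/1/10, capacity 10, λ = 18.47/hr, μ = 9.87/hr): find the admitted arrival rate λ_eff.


ρ = 1.8713; P_K = (1−ρ)ρ^10/(1−ρ^11) = 0.466093
λ_eff = λ(1 − P_K) = 18.47·(1 − 0.466093) = 18.47·0.533907 = 9.8613 /hr

Final: 9.8613 /hr


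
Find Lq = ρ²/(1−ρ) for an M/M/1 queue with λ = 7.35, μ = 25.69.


ρ = 7.35/25.69 = 0.2861
Lq = ρ²/(1−ρ) = 0.08186/0.7139 = 0.1147

Final: 0.1147


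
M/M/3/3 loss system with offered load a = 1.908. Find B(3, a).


B(c,a) = (a^c/c!) / Σ_{k=0}^{c} a^k/k!
a^3/3! = 1.157668
Σ terms (k=0..3): 1.00000 + 1.90800 + 1.82023 + 1.15767 = 5.885900
B = 1.157668/5.885900 = 0.196685

Final: 0.196685


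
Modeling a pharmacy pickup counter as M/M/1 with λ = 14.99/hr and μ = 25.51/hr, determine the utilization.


ρ = λ/μ = 14.99/25.51 = 0.5876

Final: 0.5876


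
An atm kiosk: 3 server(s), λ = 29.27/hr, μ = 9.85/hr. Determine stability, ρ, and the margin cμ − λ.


Total capacity cμ = 3·9.85 = 29.55/hr
ρ = λ/(cμ) = 29.27/29.55 = 0.9905
Stable ⇔ ρ < 1: YES
Spare capacity = cμ − λ = 29.55 − 29.27 = 0.28/hr

Final: ρ = 0.9905; stable; margin = 0.28/hr


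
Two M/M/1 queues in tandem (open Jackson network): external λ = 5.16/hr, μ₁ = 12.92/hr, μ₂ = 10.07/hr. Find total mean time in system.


Each node sees arrival rate λ = 5.16/hr (tandem ⇒ throughput preserved).
W₁ = 1/(μ₁−λ) = 1/(12.92−5.16) = 0.12887 hr
W₂ = 1/(μ₂−λ) = 1/(10.07−5.16) = 0.20367 hr
W_total = W₁ + W₂ = 0.12887 + 0.20367 = 0.33253 hr

Final: 0.33253 hr


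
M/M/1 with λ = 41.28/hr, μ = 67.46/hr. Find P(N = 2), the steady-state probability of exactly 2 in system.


ρ = 41.28/67.46 = 0.6119
P_n = (1−ρ)·ρ^n = (1 − 0.6119)·0.6119^2 = 0.3881·0.374444 = 0.145315

Final: 0.145315


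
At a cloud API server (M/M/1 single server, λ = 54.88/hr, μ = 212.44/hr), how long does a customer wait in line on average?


ρ = 54.88/212.44 = 0.2583
Wq = ρ/(μ−λ) = 0.2583/(212.44 − 54.88) = 0.2583/157.56 = 0.001640 hr

Final: 0.001640 hr


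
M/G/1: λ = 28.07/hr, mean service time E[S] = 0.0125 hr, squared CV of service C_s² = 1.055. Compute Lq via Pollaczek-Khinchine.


ρ = λ·E[S] = 28.07·0.0125 = 0.3509
Lq = ρ²(1+C_s²)/(2(1−ρ)) = 0.1231·(1+1.055)/(2·0.6491)
= 0.1231·2.0550/1.2982 = 0.19488

Final: 0.19488


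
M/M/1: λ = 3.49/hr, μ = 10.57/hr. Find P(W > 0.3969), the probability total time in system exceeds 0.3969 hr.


W ~ Exponential(μ−λ) for M/M/1.
μ − λ = 10.57 − 3.49 = 7.0800
P(W > t) = e^{−(μ−λ)t} = e^{−2.8101} = 0.060202

Final: 0.060202


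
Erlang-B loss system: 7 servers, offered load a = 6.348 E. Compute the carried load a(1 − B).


B(7,6.348) = 0.207606 (Erlang-B)
Carried load = a(1 − B) = 6.348·(1 − 0.207606) = 6.348·0.792394 = 5.0301 E

Final: 5.0301 Erlangs


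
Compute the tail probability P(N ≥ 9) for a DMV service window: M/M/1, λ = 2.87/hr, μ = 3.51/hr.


ρ = 2.87/3.51 = 0.8177
P(N ≥ n) = ρ^n = 0.8177^9 = 0.163370

Final: 0.163370


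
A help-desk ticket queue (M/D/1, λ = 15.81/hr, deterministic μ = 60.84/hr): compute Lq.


ρ = 15.81/60.84 = 0.2599
M/D/1: Lq = ρ²/(2(1−ρ)) = 0.06753/(2·0.7401) = 0.04562

Final: 0.04562


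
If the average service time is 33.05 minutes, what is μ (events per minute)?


μ = 1/(service time) in consistent units.
1 minute = 1 min, so μ = 1/33.05 = 0.03026 per minute

Final: 0.03026 /min


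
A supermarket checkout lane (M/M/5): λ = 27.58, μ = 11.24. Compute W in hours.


a = 2.4537; ρ = 0.4907; P₀ = 0.084087
Lq = P₀·a^c·ρ/(c!(1−ρ)²) = 0.11795
Wq = Lq/λ = 0.11795/27.58 = 0.004276 hr
W = Wq + 1/μ = 0.004276 + 0.08897 = 0.09324 hr

Final: 0.09324 hr


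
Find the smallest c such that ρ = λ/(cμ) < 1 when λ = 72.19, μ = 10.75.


Stability requires cμ > λ ⇔ c > λ/μ.
λ/μ = 72.19/10.75 = 6.7153
Minimum integer c = ⌊6.7153⌋ + 1 = 7
Check: 7·10.75 = 75.25 > 72.19, while 6·10.75 = 64.50 ≤ 72.19

Final: 7 servers


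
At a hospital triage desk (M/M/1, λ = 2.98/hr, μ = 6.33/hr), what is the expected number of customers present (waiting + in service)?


ρ = λ/μ = 2.98/6.33 = 0.4708
L = ρ/(1−ρ) = 0.4708/(1 − 0.4708) = 0.4708/0.5292 = 0.8896

Final: 0.8896


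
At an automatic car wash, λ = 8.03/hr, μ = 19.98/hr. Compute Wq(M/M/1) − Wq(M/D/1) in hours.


ρ = 8.03/19.98 = 0.4019
Wq(M/M/1) = ρ/(μ−λ) = 0.4019/11.95 = 0.03363 hr
Wq(M/D/1) = ρ/(2(μ−λ)) = 0.01682 hr
Savings = 0.03363 − 0.01682 = 0.01682 hr

Final: 0.01682 hr


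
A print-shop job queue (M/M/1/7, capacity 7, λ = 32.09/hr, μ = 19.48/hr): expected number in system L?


ρ = 32.09/19.48 = 1.6473
L = ρ[1 − (K+1)ρ^K + Kρ^(K+1)] / [(1−ρ)(1−ρ^(K+1))]
Numerator: 1.6473·(1 − 8·32.920419 + 7·54.230813) = 193.153369
Denominator: (-0.6473)·(-53.230813) = 34.457934
L = 193.153369/34.457934 = 5.6055

Final: 5.6055


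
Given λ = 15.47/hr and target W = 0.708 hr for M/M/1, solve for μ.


W = 1/(μ−λ) ⇒ μ − λ = 1/W = 1/0.708 = 1.4124
μ = λ + 1/W = 15.47 + 1.4124 = 16.8824 per hr

Final: 16.8824 /hr


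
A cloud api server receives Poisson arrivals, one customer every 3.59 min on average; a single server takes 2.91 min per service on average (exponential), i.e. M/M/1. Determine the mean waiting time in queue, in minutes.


λ = 60/3.59 = 16.7131 /hr
μ = 60/2.91 = 20.6186 /hr
ρ = λ/μ = 16.7131/20.6186 = 0.8106
Wq = ρ/(μ−λ) = 0.8106/(20.6186−16.7131) = 0.20755 hr
In minutes: 0.20755·60 = 12.453 min

Final: 12.453 min


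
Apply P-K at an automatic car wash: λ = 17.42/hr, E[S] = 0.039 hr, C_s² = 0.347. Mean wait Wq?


ρ = λ·E[S] = 17.42·0.039 = 0.6794
E[S²] = E[S]²(1+C_s²) = 0.039²·(1+0.347) = 0.002049
Wq = λ·E[S²]/(2(1−ρ)) = 17.42·0.002049/(2·0.3206) = 0.05566 hr

Final: 0.05566 hr


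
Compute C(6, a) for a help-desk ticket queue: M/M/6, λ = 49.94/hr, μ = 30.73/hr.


a = λ/μ = 1.6251; ρ = a/6 = 0.2709
P₀ = 0.196806 (from M/M/c formula)
C(c,a) = [a^c/(c!(1−ρ))]·P₀ = [18.42111/(720·0.7291)]·0.196806
= 0.03509·0.196806 = 0.006906

Final: 0.006906


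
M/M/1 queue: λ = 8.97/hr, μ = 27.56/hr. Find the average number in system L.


ρ = λ/μ = 8.97/27.56 = 0.3255
L = ρ/(1−ρ) = 0.3255/(1 − 0.3255) = 0.3255/0.6745 = 0.4825

Final: 0.4825


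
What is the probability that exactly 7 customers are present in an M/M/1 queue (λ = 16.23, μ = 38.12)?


ρ = 16.23/38.12 = 0.4258
P_n = (1−ρ)·ρ^n = (1 − 0.4258)·0.4258^7 = 0.5742·0.002536 = 0.001456

Final: 0.001456


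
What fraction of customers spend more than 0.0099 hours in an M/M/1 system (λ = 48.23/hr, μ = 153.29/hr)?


W ~ Exponential(μ−λ) for M/M/1.
μ − λ = 153.29 − 48.23 = 105.0600
P(W > t) = e^{−(μ−λ)t} = e^{−1.0401} = 0.353421

Final: 0.353421


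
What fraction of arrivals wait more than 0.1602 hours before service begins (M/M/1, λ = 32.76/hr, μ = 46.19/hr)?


ρ = 32.76/46.19 = 0.7092
P(Wq > t) = ρ·e^{−(μ−λ)t} = 0.7092·e^{−2.1515}
= 0.7092·0.116311 = 0.082493

Final: 0.082493


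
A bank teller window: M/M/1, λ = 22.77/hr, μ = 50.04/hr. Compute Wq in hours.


ρ = 22.77/50.04 = 0.4550
Wq = ρ/(μ−λ) = 0.4550/(50.04 − 22.77) = 0.4550/27.27 = 0.01669 hr

Final: 0.01669 hr


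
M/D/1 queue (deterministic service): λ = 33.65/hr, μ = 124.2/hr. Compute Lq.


ρ = 33.65/124.2 = 0.2709
M/D/1: Lq = ρ²/(2(1−ρ)) = 0.07341/(2·0.7291) = 0.05034

Final: 0.05034


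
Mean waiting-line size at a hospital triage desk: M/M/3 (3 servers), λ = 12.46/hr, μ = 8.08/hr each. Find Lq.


a = λ/μ = 1.5421; ρ = a/3 = 0.5140
P₀ = 0.200452
Lq = P₀·a^c·ρ / (c!·(1−ρ)²) = 0.200452·3.66708·0.5140/(6·0.23617)
= 0.26665

Final: 0.26665


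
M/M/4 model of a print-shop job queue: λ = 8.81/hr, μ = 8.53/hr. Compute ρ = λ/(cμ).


ρ = λ/(cμ) = 8.81/(4·8.53) = 8.81/34.12 = 0.2582

Final: 0.2582


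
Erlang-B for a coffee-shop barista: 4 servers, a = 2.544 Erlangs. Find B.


B(c,a) = (a^c/c!) / Σ_{k=0}^{c} a^k/k!
a^4/4! = 1.745248
Σ terms (k=0..4): 1.00000 + 2.54400 + 3.23597 + 2.74410 + 1.74525 = 11.269317
B = 1.745248/11.269317 = 0.154867

Final: 0.154867


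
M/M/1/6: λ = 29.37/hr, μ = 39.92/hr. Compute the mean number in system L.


ρ = 29.37/39.92 = 0.7357
L = ρ[1 − (K+1)ρ^K + Kρ^(K+1)] / [(1−ρ)(1−ρ^(K+1))]
Numerator: 0.7357·(1 − 7·0.158592 + 6·0.116679) = 0.434027
Denominator: (0.2643)·(0.883321) = 0.233443
L = 0.434027/0.233443 = 1.8592

Final: 1.8592


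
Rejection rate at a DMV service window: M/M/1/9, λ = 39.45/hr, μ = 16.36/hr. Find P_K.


ρ = λ/μ = 39.45/16.36 = 2.4114
P_K = (1−ρ)ρ^K/(1−ρ^(K+1)) = (-1.4114·2756.597601)/(1 − 6647.174533)
= -3890.576932/-6646.174533 = 0.585386

Final: 0.585386


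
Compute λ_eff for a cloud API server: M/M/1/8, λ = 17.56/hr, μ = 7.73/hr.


ρ = 2.2717; P_K = (1−ρ)ρ^8/(1−ρ^9) = 0.560143
λ_eff = λ(1 − P_K) = 17.56·(1 − 0.560143) = 17.56·0.439857 = 7.7239 /hr

Final: 7.7239 /hr


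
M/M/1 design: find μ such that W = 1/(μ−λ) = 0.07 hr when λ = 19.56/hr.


W = 1/(μ−λ) ⇒ μ − λ = 1/W = 1/0.07 = 14.2857
μ = λ + 1/W = 19.56 + 14.2857 = 33.8457 per hr

Final: 33.8457 /hr


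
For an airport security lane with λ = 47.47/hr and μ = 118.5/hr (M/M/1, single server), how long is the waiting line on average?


ρ = 47.47/118.5 = 0.4006
Lq = ρ²/(1−ρ) = 0.1605/0.5994 = 0.2677

Final: 0.2677


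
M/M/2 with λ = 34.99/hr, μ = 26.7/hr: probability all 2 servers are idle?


a = λ/μ = 34.99/26.7 = 1.3105; ρ = a/c = 0.6552
Σ_{k=0}^{1} a^k/k! (terms k=0..1) = 1.00000 + 1.31049 = 2.31049
Tail: a^2/(2!(1−ρ)) = 1.71738/(2·0.3448) = 2.49071
P₀ = 1/(2.31049 + 2.49071) = 1/4.80120 = 0.208281

Final: 0.208281


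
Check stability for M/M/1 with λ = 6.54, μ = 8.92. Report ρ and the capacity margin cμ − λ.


Total capacity cμ = 1·8.92 = 8.92/hr
ρ = λ/(cμ) = 6.54/8.92 = 0.7332
Stable ⇔ ρ < 1: YES
Spare capacity = cμ − λ = 8.92 − 6.54 = 2.38/hr

Final: ρ = 0.7332; stable; margin = 2.38/hr


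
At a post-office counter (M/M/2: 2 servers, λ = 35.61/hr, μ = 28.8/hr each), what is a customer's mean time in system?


a = 1.2365; ρ = 0.6182; P₀ = 0.235919
Lq = P₀·a^c·ρ/(c!(1−ρ)²) = 0.76495
Wq = Lq/λ = 0.76495/35.61 = 0.02148 hr
W = Wq + 1/μ = 0.02148 + 0.03472 = 0.05620 hr

Final: 0.05620 hr


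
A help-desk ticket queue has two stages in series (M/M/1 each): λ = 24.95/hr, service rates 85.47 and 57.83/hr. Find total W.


Each node sees arrival rate λ = 24.95/hr (tandem ⇒ throughput preserved).
W₁ = 1/(μ₁−λ) = 1/(85.47−24.95) = 0.01652 hr
W₂ = 1/(μ₂−λ) = 1/(57.83−24.95) = 0.03041 hr
W_total = W₁ + W₂ = 0.01652 + 0.03041 = 0.04694 hr

Final: 0.04694 hr


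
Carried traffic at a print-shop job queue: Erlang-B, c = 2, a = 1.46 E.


B(2,1.46) = 0.302286 (Erlang-B)
Carried load = a(1 − B) = 1.46·(1 − 0.302286) = 1.46·0.697714 = 1.0187 E

Final: 1.0187 Erlangs


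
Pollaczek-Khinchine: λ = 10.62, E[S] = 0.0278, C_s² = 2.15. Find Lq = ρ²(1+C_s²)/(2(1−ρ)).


ρ = λ·E[S] = 10.62·0.0278 = 0.2952
Lq = ρ²(1+C_s²)/(2(1−ρ)) = 0.08716·(1+2.15)/(2·0.7048)
= 0.08716·3.1500/1.4095 = 0.19479

Final: 0.19479


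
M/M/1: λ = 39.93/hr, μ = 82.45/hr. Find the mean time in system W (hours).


W = 1/(μ−λ) = 1/(82.45 − 39.93) = 1/42.52 = 0.02352 hr

Final: 0.02352 hr


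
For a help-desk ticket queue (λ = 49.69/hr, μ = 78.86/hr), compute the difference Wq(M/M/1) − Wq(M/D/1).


ρ = 49.69/78.86 = 0.6301
Wq(M/M/1) = ρ/(μ−λ) = 0.6301/29.17 = 0.02160 hr
Wq(M/D/1) = ρ/(2(μ−λ)) = 0.01080 hr
Savings = 0.02160 − 0.01080 = 0.01080 hr

Final: 0.01080 hr


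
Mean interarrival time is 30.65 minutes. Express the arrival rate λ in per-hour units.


λ = 1/(interarrival time) in consistent units.
1 hour = 60 min, so λ = 60/30.65 = 1.9576 per hour

Final: 1.9576 /hr


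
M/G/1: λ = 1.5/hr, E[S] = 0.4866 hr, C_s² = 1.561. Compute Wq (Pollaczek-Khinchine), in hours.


ρ = λ·E[S] = 1.5·0.4866 = 0.7299
E[S²] = E[S]²(1+C_s²) = 0.4866²·(1+1.561) = 0.606392
Wq = λ·E[S²]/(2(1−ρ)) = 1.5·0.606392/(2·0.2701) = 1.68380 hr

Final: 1.68380 hr


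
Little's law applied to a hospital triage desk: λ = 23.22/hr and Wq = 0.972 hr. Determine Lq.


Lq = λWq = 23.22·0.972 = 22.5698

Final: 22.5698


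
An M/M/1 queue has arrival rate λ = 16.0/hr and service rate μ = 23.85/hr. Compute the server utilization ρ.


ρ = λ/μ = 16.0/23.85 = 0.6709

Final: 0.6709


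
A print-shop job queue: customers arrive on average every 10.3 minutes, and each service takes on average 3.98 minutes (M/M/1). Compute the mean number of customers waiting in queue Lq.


λ = 60/10.3 = 5.8252 /hr
μ = 60/3.98 = 15.0754 /hr
ρ = λ/μ = 5.8252/15.0754 = 0.3864
Lq = ρ²/(1−ρ) = 0.1493/0.6136 = 0.2433

Final: 0.2433


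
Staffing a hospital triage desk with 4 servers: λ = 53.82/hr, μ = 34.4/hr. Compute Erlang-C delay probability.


a = λ/μ = 1.5645; ρ = a/4 = 0.3911
P₀ = 0.206752 (from M/M/c formula)
C(c,a) = [a^c/(c!(1−ρ))]·P₀ = [5.99158/(24·0.6089)]·0.206752
= 0.41002·0.206752 = 0.084773

Final: 0.084773


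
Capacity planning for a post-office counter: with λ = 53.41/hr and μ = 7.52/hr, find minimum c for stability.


Stability requires cμ > λ ⇔ c > λ/μ.
λ/μ = 53.41/7.52 = 7.1024
Minimum integer c = ⌊7.1024⌋ + 1 = 8
Check: 8·7.52 = 60.16 > 53.41, while 7·7.52 = 52.64 ≤ 53.41

Final: 8 servers


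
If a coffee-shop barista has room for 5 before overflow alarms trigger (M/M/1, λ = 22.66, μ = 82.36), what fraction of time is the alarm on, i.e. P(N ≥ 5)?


ρ = 22.66/82.36 = 0.2751
P(N ≥ n) = ρ^n = 0.2751^5 = 0.001577

Final: 0.001577


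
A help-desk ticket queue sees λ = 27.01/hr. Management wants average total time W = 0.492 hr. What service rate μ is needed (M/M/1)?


W = 1/(μ−λ) ⇒ μ − λ = 1/W = 1/0.492 = 2.0325
μ = λ + 1/W = 27.01 + 2.0325 = 29.0425 per hr

Final: 29.0425 /hr


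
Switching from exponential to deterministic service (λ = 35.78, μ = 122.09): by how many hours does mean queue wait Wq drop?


ρ = 35.78/122.09 = 0.2931
Wq(M/M/1) = ρ/(μ−λ) = 0.2931/86.31 = 0.003395 hr
Wq(M/D/1) = ρ/(2(μ−λ)) = 0.001698 hr
Savings = 0.003395 − 0.001698 = 0.001698 hr

Final: 0.001698 hr


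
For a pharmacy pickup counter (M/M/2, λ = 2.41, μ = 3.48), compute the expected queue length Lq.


a = λ/μ = 0.6925; ρ = a/2 = 0.3463
P₀ = 0.485592
Lq = P₀·a^c·ρ / (c!·(1−ρ)²) = 0.485592·0.47960·0.3463/(2·0.42737)
= 0.09435

Final: 0.09435


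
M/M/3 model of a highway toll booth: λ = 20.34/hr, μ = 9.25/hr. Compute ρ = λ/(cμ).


ρ = λ/(cμ) = 20.34/(3·9.25) = 20.34/27.75 = 0.7330

Final: 0.7330


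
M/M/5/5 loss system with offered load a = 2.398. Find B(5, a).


B(c,a) = (a^c/c!) / Σ_{k=0}^{c} a^k/k!
a^5/5! = 0.660792
Σ terms (k=0..5): 1.00000 + 2.39800 + 2.87520 + 2.29824 + 1.37780 + 0.66079 = 10.610036
B = 0.660792/10.610036 = 0.062280

Final: 0.062280


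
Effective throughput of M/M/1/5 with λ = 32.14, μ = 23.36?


ρ = 1.3759; P_K = (1−ρ)ρ^5/(1−ρ^6) = 0.320416
λ_eff = λ(1 − P_K) = 32.14·(1 − 0.320416) = 32.14·0.679584 = 21.8418 /hr

Final: 21.8418 /hr


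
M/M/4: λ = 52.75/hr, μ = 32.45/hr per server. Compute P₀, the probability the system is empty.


a = λ/μ = 52.75/32.45 = 1.6256; ρ = a/c = 0.4064
Σ_{k=0}^{3} a^k/k! (terms k=0..3) = 1.00000 + 1.62558 + 1.32125 + 0.71593 = 4.66276
Tail: a^4/(4!(1−ρ)) = 6.98282/(24·0.5936) = 0.49014
P₀ = 1/(4.66276 + 0.49014) = 1/5.15290 = 0.194065

Final: 0.194065


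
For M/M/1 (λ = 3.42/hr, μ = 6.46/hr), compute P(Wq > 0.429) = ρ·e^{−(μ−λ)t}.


ρ = 3.42/6.46 = 0.5294
P(Wq > t) = ρ·e^{−(μ−λ)t} = 0.5294·e^{−1.3042}
= 0.5294·0.271400 = 0.143683

Final: 0.143683


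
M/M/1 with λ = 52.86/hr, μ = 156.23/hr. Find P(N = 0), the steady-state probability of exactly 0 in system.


ρ = 52.86/156.23 = 0.3383
P_n = (1−ρ)·ρ^n = (1 − 0.3383)·0.3383^0 = 0.6617·1.000000 = 0.661653

Final: 0.661653


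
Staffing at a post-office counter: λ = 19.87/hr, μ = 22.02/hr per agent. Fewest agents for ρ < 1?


Stability requires cμ > λ ⇔ c > λ/μ.
λ/μ = 19.87/22.02 = 0.9024
Minimum integer c = ⌊0.9024⌋ + 1 = 1
Check: 1·22.02 = 22.02 > 19.87, while 0·22.02 = 0.00 ≤ 19.87

Final: 1 servers


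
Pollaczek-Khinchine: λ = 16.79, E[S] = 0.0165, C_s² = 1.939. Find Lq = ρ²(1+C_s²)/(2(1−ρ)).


ρ = λ·E[S] = 16.79·0.0165 = 0.2770
Lq = ρ²(1+C_s²)/(2(1−ρ)) = 0.07675·(1+1.939)/(2·0.7230)
= 0.07675·2.9390/1.4459 = 0.15600

Final: 0.15600


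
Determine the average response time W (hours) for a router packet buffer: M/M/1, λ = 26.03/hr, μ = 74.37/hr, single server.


W = 1/(μ−λ) = 1/(74.37 − 26.03) = 1/48.34 = 0.02069 hr

Final: 0.02069 hr


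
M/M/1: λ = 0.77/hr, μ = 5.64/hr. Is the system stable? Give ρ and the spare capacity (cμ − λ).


Total capacity cμ = 1·5.64 = 5.64/hr
ρ = λ/(cμ) = 0.77/5.64 = 0.1365
Stable ⇔ ρ < 1: YES
Spare capacity = cμ − λ = 5.64 − 0.77 = 4.87/hr

Final: ρ = 0.1365; stable; margin = 4.87/hr


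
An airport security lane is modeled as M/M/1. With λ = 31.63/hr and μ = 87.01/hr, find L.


ρ = λ/μ = 31.63/87.01 = 0.3635
L = ρ/(1−ρ) = 0.3635/(1 − 0.3635) = 0.3635/0.6365 = 0.5711

Final: 0.5711


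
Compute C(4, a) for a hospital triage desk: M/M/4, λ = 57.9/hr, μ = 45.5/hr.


a = λ/μ = 1.2725; ρ = a/4 = 0.3181
P₀ = 0.278873 (from M/M/c formula)
C(c,a) = [a^c/(c!(1−ρ))]·P₀ = [2.62222/(24·0.6819)]·0.278873
= 0.16023·0.278873 = 0.044685

Final: 0.044685
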